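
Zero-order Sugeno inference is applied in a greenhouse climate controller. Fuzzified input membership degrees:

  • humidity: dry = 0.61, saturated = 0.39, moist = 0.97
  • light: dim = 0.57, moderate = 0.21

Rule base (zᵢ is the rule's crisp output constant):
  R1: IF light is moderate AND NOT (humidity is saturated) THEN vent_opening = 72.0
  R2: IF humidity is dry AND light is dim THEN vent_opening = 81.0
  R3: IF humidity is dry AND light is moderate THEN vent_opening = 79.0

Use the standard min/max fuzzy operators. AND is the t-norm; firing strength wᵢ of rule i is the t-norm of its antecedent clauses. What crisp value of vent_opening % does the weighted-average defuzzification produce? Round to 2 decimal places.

R1 (z=72.0): moderate=0.21, ¬saturated=1−0.39=0.61; AND[min(a, b)] → w = 0.21
R2 (z=81.0): dry=0.61, dim=0.57; AND[min(a, b)] → w = 0.57
R3 (z=79.0): dry=0.61, moderate=0.21; AND[min(a, b)] → w = 0.21
Weighted average = (0.21·72.0 + 0.57·81.0 + 0.21·79.0) / (0.21 + 0.57 + 0.21)
  = 77.8800 / 0.9900 = 78.67

78.67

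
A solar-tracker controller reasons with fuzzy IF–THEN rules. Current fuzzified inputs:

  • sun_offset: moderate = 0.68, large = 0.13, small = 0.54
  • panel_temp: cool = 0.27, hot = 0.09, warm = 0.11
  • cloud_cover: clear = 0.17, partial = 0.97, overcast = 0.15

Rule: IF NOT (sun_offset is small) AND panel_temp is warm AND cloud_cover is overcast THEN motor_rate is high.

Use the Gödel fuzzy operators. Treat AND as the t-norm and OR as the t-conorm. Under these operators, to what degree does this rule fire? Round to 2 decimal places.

0.11

firing strength: ¬small=1−0.54=0.46, warm=0.11, overcast=0.15; AND[min(a, b)] → w = 0.11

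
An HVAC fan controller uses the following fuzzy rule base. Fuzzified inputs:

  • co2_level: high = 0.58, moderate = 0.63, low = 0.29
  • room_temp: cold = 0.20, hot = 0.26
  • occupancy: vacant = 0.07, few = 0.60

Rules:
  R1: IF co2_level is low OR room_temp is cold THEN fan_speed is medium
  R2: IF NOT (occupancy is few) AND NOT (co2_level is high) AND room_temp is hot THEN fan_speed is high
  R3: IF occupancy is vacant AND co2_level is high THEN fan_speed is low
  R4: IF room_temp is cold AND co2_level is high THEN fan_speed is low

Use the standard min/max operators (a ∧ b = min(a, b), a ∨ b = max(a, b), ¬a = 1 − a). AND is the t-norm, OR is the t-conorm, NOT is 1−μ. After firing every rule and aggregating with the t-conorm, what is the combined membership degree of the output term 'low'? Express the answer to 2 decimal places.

R1: low=0.29, cold=0.20; OR[max(a, b)] → w = 0.29
R2: ¬few=1−0.60=0.40, ¬high=1−0.58=0.42, hot=0.26; AND[min(a, b)] → w = 0.26
R3: vacant=0.07, high=0.58; AND[min(a, b)] → w = 0.07
R4: cold=0.20, high=0.58; AND[min(a, b)] → w = 0.20
Rules with consequent 'low': {R3, R4} → strengths 0.07, 0.20
Aggregate via t-conorm [max(a, b)]: 0.20

0.20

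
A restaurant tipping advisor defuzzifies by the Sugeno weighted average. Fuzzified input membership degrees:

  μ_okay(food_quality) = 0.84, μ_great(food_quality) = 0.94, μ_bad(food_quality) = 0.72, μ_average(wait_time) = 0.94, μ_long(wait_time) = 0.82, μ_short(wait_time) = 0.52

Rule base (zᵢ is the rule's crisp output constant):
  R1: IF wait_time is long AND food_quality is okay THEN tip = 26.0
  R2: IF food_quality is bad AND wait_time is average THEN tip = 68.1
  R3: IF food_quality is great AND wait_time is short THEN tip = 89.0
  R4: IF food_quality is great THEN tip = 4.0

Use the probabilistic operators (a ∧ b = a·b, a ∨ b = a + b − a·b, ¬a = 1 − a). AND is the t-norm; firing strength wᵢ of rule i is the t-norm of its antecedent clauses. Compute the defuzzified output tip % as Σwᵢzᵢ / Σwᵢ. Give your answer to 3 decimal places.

R1 (z=26.0): long=0.82, okay=0.84; AND[a·b] → w = 0.6888
R2 (z=68.1): bad=0.72, average=0.94; AND[a·b] → w = 0.6768
R3 (z=89.0): great=0.94, short=0.52; AND[a·b] → w = 0.4888
R4 (z=4.0): great=0.94 → w = 0.9400
Weighted average = (0.6888·26.0 + 0.6768·68.1 + 0.4888·89.0 + 0.9400·4.0) / (0.6888 + 0.6768 + 0.4888 + 0.9400)
  = 111.2621 / 2.7944 = 39.816

39.816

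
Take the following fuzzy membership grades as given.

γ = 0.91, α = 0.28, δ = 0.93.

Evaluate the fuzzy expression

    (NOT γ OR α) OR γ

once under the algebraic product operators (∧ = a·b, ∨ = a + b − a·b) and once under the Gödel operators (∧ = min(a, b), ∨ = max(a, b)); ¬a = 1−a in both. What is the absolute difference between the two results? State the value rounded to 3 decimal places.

Under algebraic product:
  NOT γ = 1 − 0.9100 = 0.0900
  NOT γ OR α = a + b − a·b on (0.0900, 0.2800) = 0.3448
  (NOT γ OR α) OR γ = a + b − a·b on (0.3448, 0.9100) = 0.9410
  → value = 0.9410
Under Gödel:
  NOT γ = 1 − 0.91 = 0.09
  NOT γ OR α = max(a, b) on (0.09, 0.28) = 0.28
  (NOT γ OR α) OR γ = max(a, b) on (0.28, 0.91) = 0.91
  → value = 0.9100
|0.9410 − 0.9100| = 0.031

0.031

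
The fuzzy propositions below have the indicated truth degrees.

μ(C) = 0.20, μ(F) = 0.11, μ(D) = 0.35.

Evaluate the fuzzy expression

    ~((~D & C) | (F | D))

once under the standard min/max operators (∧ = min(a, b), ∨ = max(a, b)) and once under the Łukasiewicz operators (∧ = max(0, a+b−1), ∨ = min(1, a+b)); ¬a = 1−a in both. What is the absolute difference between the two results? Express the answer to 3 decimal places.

Under standard min/max:
  ~D = 1 − 0.35 = 0.65
  ~D & C = min(a, b) on (0.65, 0.20) = 0.20
  F | D = max(a, b) on (0.11, 0.35) = 0.35
  (~D & C) | (F | D) = max(a, b) on (0.20, 0.35) = 0.35
  ~((~D & C) | (F | D)) = 1 − 0.35 = 0.65
  → value = 0.6500
Under Łukasiewicz:
  ~D = 1 − 0.35 = 0.65
  ~D & C = max(0, a+b−1) on (0.65, 0.20) = 0.00
  F | D = min(1, a+b) on (0.11, 0.35) = 0.46
  (~D & C) | (F | D) = min(1, a+b) on (0.00, 0.46) = 0.46
  ~((~D & C) | (F | D)) = 1 − 0.46 = 0.54
  → value = 0.5400
|0.6500 − 0.5400| = 0.110

0.110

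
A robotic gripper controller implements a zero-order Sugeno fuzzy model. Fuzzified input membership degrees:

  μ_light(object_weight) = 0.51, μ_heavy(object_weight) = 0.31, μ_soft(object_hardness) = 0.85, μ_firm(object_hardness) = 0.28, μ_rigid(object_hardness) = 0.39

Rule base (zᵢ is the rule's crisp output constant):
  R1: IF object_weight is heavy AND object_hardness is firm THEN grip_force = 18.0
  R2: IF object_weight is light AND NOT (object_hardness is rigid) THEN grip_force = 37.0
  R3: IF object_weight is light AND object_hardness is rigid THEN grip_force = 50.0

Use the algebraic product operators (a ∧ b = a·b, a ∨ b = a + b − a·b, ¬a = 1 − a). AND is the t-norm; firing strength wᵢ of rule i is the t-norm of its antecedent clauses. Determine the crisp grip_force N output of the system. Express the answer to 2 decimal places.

38.57

R1 (z=18.0): heavy=0.31, firm=0.28; AND[a·b] → w = 0.0868
R2 (z=37.0): light=0.51, ¬rigid=1−0.39=0.61; AND[a·b] → w = 0.3111
R3 (z=50.0): light=0.51, rigid=0.39; AND[a·b] → w = 0.1989
Weighted average = (0.0868·18.0 + 0.3111·37.0 + 0.1989·50.0) / (0.0868 + 0.3111 + 0.1989)
  = 23.0181 / 0.5968 = 38.57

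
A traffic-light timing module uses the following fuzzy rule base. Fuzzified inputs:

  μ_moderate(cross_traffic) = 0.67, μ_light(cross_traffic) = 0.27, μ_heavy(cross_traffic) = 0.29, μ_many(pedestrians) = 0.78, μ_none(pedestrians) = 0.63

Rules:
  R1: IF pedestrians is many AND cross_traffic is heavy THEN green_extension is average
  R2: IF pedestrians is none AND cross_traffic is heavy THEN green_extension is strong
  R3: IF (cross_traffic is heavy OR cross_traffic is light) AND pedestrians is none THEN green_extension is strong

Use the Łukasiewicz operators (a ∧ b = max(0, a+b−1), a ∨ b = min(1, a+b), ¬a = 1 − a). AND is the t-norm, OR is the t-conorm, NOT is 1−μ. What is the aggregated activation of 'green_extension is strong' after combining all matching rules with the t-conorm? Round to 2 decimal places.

0.19

R1: many=0.78, heavy=0.29; AND[max(0, a+b−1)] → w = 0.07
R2: none=0.63, heavy=0.29; AND[max(0, a+b−1)] → w = 0.00
R3: (heavy=0.29 OR light=0.27) = 0.56; AND[max(0, a+b−1)] with none=0.63 → w = 0.19
Rules with consequent 'strong': {R2, R3} → strengths 0.00, 0.19
Aggregate via t-conorm [min(1, a+b)]: 0.19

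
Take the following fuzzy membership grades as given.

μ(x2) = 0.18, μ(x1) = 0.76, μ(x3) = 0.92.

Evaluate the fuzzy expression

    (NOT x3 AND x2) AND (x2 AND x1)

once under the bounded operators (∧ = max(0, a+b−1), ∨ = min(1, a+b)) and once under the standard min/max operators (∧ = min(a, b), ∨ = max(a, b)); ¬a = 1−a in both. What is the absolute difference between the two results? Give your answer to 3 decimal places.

0.080

Under bounded:
  NOT x3 = 1 − 0.92 = 0.08
  NOT x3 AND x2 = max(0, a+b−1) on (0.08, 0.18) = 0.00
  x2 AND x1 = max(0, a+b−1) on (0.18, 0.76) = 0.00
  (NOT x3 AND x2) AND (x2 AND x1) = max(0, a+b−1) on (0.00, 0.00) = 0.00
  → value = 0.0000
Under standard min/max:
  NOT x3 = 1 − 0.92 = 0.08
  NOT x3 AND x2 = min(a, b) on (0.08, 0.18) = 0.08
  x2 AND x1 = min(a, b) on (0.18, 0.76) = 0.18
  (NOT x3 AND x2) AND (x2 AND x1) = min(a, b) on (0.08, 0.18) = 0.08
  → value = 0.0800
|0.0000 − 0.0800| = 0.080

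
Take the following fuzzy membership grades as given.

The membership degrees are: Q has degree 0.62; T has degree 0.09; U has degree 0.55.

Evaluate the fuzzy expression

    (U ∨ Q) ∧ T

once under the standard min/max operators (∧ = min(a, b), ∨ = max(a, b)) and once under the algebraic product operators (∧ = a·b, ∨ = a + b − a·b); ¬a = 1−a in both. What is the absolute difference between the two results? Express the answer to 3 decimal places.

Under standard min/max:
  U ∨ Q = max(a, b) on (0.55, 0.62) = 0.62
  (U ∨ Q) ∧ T = min(a, b) on (0.62, 0.09) = 0.09
  → value = 0.0900
Under algebraic product:
  U ∨ Q = a + b − a·b on (0.5500, 0.6200) = 0.8290
  (U ∨ Q) ∧ T = a·b on (0.8290, 0.0900) = 0.0746
  → value = 0.0746
|0.0900 − 0.0746| = 0.015

0.015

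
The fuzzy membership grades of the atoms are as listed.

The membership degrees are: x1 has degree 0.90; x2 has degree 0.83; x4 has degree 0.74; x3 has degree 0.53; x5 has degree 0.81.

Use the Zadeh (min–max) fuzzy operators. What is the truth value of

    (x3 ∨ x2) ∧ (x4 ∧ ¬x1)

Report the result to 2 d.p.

x3 ∨ x2 = max(a, b) on (0.53, 0.83) = 0.83
¬x1 = 1 − 0.90 = 0.10
x4 ∧ ¬x1 = min(a, b) on (0.74, 0.10) = 0.10
(x3 ∨ x2) ∧ (x4 ∧ ¬x1) = min(a, b) on (0.83, 0.10) = 0.10

0.10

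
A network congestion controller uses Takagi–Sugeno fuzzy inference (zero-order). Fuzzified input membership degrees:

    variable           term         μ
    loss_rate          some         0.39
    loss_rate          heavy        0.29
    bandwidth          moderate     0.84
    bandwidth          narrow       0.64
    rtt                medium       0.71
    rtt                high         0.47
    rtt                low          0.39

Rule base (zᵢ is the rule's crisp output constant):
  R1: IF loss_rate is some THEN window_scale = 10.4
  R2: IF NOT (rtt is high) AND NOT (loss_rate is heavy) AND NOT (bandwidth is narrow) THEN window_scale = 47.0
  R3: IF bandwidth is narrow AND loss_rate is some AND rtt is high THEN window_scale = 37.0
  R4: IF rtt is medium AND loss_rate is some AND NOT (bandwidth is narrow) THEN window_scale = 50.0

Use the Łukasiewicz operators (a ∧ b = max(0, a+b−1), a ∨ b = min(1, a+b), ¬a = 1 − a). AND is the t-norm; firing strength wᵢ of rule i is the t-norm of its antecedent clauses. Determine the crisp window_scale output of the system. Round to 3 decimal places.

R1 (z=10.4): some=0.39 → w = 0.39
R2 (z=47.0): ¬high=1−0.47=0.53, ¬heavy=1−0.29=0.71, ¬narrow=1−0.64=0.36; AND[max(0, a+b−1)] → w = 0.00
R3 (z=37.0): narrow=0.64, some=0.39, high=0.47; AND[max(0, a+b−1)] → w = 0.00
R4 (z=50.0): medium=0.71, some=0.39, ¬narrow=1−0.64=0.36; AND[max(0, a+b−1)] → w = 0.00
Weighted average = (0.39·10.4 + 0.00·47.0 + 0.00·37.0 + 0.00·50.0) / (0.39 + 0.00 + 0.00 + 0.00)
  = 4.0560 / 0.3900 = 10.400

10.400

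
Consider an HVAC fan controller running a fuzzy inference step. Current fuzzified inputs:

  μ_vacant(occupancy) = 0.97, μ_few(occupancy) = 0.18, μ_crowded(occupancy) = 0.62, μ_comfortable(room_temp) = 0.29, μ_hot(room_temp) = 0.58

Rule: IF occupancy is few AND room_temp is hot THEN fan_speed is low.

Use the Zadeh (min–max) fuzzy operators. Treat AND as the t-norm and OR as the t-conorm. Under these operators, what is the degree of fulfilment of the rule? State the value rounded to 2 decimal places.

0.18

firing strength: few=0.18, hot=0.58; AND[min(a, b)] → w = 0.18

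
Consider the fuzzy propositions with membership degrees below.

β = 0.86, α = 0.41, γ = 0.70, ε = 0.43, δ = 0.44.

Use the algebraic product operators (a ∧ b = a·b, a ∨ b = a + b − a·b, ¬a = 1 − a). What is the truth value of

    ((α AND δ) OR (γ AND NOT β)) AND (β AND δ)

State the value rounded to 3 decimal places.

α AND δ = a·b on (0.4100, 0.4400) = 0.1804
NOT β = 1 − 0.8600 = 0.1400
γ AND NOT β = a·b on (0.7000, 0.1400) = 0.0980
(α AND δ) OR (γ AND NOT β) = a + b − a·b on (0.1804, 0.0980) = 0.2607
β AND δ = a·b on (0.8600, 0.4400) = 0.3784
((α AND δ) OR (γ AND NOT β)) AND (β AND δ) = a·b on (0.2607, 0.3784) = 0.0987

0.099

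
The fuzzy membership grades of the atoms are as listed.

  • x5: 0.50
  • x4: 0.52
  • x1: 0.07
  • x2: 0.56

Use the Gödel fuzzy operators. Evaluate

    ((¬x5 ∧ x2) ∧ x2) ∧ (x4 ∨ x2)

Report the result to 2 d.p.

¬x5 = 1 − 0.50 = 0.50
¬x5 ∧ x2 = min(a, b) on (0.50, 0.56) = 0.50
(¬x5 ∧ x2) ∧ x2 = min(a, b) on (0.50, 0.56) = 0.50
x4 ∨ x2 = max(a, b) on (0.52, 0.56) = 0.56
((¬x5 ∧ x2) ∧ x2) ∧ (x4 ∨ x2) = min(a, b) on (0.50, 0.56) = 0.50

0.50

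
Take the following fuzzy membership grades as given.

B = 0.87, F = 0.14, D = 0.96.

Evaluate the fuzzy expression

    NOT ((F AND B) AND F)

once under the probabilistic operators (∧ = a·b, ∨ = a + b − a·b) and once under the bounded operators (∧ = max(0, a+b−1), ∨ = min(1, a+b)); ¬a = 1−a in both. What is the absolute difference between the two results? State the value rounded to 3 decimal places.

Under probabilistic:
  F AND B = a·b on (0.1400, 0.8700) = 0.1218
  (F AND B) AND F = a·b on (0.1218, 0.1400) = 0.0171
  NOT ((F AND B) AND F) = 1 − 0.0171 = 0.9829
  → value = 0.9829
Under bounded:
  F AND B = max(0, a+b−1) on (0.14, 0.87) = 0.01
  (F AND B) AND F = max(0, a+b−1) on (0.01, 0.14) = 0.00
  NOT ((F AND B) AND F) = 1 − 0.00 = 1.00
  → value = 1.0000
|0.9829 − 1.0000| = 0.017

0.017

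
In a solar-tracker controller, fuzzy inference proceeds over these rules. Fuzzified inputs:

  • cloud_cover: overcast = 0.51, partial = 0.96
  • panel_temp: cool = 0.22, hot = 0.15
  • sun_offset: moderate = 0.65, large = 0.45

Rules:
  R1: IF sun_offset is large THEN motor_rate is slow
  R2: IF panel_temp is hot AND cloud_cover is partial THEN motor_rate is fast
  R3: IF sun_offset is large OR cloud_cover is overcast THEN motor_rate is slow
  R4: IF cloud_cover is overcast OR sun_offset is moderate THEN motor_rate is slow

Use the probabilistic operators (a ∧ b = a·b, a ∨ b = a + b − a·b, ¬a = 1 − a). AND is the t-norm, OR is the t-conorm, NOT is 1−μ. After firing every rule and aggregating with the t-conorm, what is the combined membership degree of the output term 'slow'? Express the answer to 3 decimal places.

0.975

R1: large=0.45 → w = 0.4500
R2: hot=0.15, partial=0.96; AND[a·b] → w = 0.1440
R3: large=0.45, overcast=0.51; OR[a + b − a·b] → w = 0.7305
R4: overcast=0.51, moderate=0.65; OR[a + b − a·b] → w = 0.8285
Rules with consequent 'slow': {R1, R3, R4} → strengths 0.4500, 0.7305, 0.8285
Aggregate via t-conorm [a + b − a·b]: 0.9746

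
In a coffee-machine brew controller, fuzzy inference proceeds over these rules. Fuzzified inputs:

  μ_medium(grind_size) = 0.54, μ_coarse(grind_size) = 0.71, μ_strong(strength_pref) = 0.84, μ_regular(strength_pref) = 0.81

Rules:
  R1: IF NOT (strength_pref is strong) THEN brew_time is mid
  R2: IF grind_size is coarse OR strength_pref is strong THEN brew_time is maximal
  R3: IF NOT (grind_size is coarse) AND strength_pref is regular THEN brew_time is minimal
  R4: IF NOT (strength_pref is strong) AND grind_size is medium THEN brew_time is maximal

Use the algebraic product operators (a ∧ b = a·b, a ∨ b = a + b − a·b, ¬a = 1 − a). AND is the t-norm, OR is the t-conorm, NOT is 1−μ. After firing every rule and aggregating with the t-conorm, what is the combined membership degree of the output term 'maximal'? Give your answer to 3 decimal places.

0.958

R1: ¬strong=1−0.84=0.16 → w = 0.1600
R2: coarse=0.71, strong=0.84; OR[a + b − a·b] → w = 0.9536
R3: ¬coarse=1−0.71=0.29, regular=0.81; AND[a·b] → w = 0.2349
R4: ¬strong=1−0.84=0.16, medium=0.54; AND[a·b] → w = 0.0864
Rules with consequent 'maximal': {R2, R4} → strengths 0.9536, 0.0864
Aggregate via t-conorm [a + b − a·b]: 0.9576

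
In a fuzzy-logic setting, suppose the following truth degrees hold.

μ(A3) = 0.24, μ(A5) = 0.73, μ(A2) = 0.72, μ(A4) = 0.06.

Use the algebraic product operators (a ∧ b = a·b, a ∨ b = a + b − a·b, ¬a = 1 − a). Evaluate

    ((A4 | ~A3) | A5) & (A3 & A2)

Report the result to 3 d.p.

0.162

~A3 = 1 − 0.2400 = 0.7600
A4 | ~A3 = a + b − a·b on (0.0600, 0.7600) = 0.7744
(A4 | ~A3) | A5 = a + b − a·b on (0.7744, 0.7300) = 0.9391
A3 & A2 = a·b on (0.2400, 0.7200) = 0.1728
((A4 | ~A3) | A5) & (A3 & A2) = a·b on (0.9391, 0.1728) = 0.1623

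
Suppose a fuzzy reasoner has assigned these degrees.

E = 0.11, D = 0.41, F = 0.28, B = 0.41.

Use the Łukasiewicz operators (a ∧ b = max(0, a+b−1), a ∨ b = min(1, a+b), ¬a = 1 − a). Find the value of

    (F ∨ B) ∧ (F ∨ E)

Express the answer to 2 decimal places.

0.08

F ∨ B = min(1, a+b) on (0.28, 0.41) = 0.69
F ∨ E = min(1, a+b) on (0.28, 0.11) = 0.39
(F ∨ B) ∧ (F ∨ E) = max(0, a+b−1) on (0.69, 0.39) = 0.08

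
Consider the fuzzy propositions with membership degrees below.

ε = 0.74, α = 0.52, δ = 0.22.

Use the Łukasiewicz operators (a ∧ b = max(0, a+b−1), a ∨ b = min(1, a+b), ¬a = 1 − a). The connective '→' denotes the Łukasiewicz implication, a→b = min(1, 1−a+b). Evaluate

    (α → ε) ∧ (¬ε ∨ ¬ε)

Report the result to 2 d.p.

0.52

α → ε  [Łukasiewicz: min(1, 1−a+b)] with a=0.52, b=0.74 → 1.00
¬ε = 1 − 0.74 = 0.26
¬ε = 1 − 0.74 = 0.26
¬ε ∨ ¬ε = min(1, a+b) on (0.26, 0.26) = 0.52
(α → ε) ∧ (¬ε ∨ ¬ε) = max(0, a+b−1) on (1.00, 0.52) = 0.52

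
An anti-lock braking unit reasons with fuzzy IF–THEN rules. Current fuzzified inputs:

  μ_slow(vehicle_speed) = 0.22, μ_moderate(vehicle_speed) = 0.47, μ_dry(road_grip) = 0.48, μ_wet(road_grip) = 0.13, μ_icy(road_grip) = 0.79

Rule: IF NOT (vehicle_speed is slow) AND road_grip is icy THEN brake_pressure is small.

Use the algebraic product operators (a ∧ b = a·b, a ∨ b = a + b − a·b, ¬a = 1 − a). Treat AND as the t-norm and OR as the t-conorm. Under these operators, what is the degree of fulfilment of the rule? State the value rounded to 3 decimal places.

0.616

firing strength: ¬slow=1−0.22=0.78, icy=0.79; AND[a·b] → w = 0.6162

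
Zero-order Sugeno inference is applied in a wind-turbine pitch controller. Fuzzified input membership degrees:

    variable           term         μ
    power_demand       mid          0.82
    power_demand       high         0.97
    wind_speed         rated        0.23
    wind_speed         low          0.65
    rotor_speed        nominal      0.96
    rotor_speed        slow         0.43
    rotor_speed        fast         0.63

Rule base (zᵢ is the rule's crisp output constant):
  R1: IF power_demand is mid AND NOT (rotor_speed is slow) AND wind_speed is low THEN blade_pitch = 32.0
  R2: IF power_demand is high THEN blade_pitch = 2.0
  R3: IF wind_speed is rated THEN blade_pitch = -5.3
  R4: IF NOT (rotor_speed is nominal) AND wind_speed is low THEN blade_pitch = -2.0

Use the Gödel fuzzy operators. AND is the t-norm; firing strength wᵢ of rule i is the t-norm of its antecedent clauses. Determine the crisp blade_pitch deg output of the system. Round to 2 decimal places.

10.43

R1 (z=32.0): mid=0.82, ¬slow=1−0.43=0.57, low=0.65; AND[min(a, b)] → w = 0.57
R2 (z=2.0): high=0.97 → w = 0.97
R3 (z=-5.3): rated=0.23 → w = 0.23
R4 (z=-2.0): ¬nominal=1−0.96=0.04, low=0.65; AND[min(a, b)] → w = 0.04
Weighted average = (0.57·32.0 + 0.97·2.0 + 0.23·-5.3 + 0.04·-2.0) / (0.57 + 0.97 + 0.23 + 0.04)
  = 18.8810 / 1.8100 = 10.43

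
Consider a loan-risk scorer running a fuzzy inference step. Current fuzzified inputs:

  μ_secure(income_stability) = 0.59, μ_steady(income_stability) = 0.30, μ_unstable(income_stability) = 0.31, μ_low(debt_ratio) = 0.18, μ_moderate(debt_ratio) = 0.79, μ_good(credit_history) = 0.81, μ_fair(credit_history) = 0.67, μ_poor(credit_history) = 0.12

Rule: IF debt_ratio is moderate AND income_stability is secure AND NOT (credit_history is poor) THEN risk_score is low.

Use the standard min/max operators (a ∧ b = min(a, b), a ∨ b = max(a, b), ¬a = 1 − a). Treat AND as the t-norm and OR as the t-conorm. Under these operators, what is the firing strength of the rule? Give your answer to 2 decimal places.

0.59

firing strength: moderate=0.79, secure=0.59, ¬poor=1−0.12=0.88; AND[min(a, b)] → w = 0.59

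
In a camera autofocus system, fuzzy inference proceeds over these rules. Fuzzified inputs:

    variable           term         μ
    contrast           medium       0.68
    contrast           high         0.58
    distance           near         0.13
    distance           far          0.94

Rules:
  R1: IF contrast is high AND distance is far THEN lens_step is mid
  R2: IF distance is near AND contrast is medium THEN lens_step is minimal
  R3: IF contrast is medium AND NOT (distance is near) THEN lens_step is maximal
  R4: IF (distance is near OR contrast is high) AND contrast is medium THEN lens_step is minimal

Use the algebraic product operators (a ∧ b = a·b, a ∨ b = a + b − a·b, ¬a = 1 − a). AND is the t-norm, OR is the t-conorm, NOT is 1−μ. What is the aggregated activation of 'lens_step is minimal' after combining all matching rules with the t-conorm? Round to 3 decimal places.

0.482

R1: high=0.58, far=0.94; AND[a·b] → w = 0.5452
R2: near=0.13, medium=0.68; AND[a·b] → w = 0.0884
R3: medium=0.68, ¬near=1−0.13=0.87; AND[a·b] → w = 0.5916
R4: (near=0.13 OR high=0.58) = 0.6346; AND[a·b] with medium=0.68 → w = 0.4315
Rules with consequent 'minimal': {R2, R4} → strengths 0.0884, 0.4315
Aggregate via t-conorm [a + b − a·b]: 0.4818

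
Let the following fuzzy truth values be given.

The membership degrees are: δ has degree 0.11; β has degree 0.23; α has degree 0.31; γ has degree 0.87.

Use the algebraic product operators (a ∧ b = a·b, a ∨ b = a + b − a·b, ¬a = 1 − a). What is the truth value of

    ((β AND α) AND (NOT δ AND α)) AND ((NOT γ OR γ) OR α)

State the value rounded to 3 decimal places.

β AND α = a·b on (0.2300, 0.3100) = 0.0713
NOT δ = 1 − 0.1100 = 0.8900
NOT δ AND α = a·b on (0.8900, 0.3100) = 0.2759
(β AND α) AND (NOT δ AND α) = a·b on (0.0713, 0.2759) = 0.0197
NOT γ = 1 − 0.8700 = 0.1300
NOT γ OR γ = a + b − a·b on (0.1300, 0.8700) = 0.8869
(NOT γ OR γ) OR α = a + b − a·b on (0.8869, 0.3100) = 0.9220
((β AND α) AND (NOT δ AND α)) AND ((NOT γ OR γ) OR α) = a·b on (0.0197, 0.9220) = 0.0181

0.018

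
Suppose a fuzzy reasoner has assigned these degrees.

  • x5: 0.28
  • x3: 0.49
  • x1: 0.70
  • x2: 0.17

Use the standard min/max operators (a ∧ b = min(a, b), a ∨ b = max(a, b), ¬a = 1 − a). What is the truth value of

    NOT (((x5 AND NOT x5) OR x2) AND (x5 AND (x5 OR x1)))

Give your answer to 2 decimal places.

NOT x5 = 1 − 0.28 = 0.72
x5 AND NOT x5 = min(a, b) on (0.28, 0.72) = 0.28
(x5 AND NOT x5) OR x2 = max(a, b) on (0.28, 0.17) = 0.28
x5 OR x1 = max(a, b) on (0.28, 0.70) = 0.70
x5 AND (x5 OR x1) = min(a, b) on (0.28, 0.70) = 0.28
((x5 AND NOT x5) OR x2) AND (x5 AND (x5 OR x1)) = min(a, b) on (0.28, 0.28) = 0.28
NOT (((x5 AND NOT x5) OR x2) AND (x5 AND (x5 OR x1))) = 1 − 0.28 = 0.72

0.72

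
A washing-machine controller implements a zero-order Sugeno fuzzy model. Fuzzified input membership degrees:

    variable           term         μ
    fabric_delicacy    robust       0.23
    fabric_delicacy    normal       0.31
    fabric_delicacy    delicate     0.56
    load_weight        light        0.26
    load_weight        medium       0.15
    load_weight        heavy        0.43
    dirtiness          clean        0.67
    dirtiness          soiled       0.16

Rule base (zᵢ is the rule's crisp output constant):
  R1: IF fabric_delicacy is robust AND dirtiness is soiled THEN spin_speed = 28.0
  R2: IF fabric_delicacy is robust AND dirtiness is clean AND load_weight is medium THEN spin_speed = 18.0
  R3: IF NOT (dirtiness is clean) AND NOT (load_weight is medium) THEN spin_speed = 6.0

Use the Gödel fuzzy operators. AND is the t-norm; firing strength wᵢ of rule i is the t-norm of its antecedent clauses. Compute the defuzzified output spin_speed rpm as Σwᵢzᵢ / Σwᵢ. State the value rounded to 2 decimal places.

14.31

R1 (z=28.0): robust=0.23, soiled=0.16; AND[min(a, b)] → w = 0.16
R2 (z=18.0): robust=0.23, clean=0.67, medium=0.15; AND[min(a, b)] → w = 0.15
R3 (z=6.0): ¬clean=1−0.67=0.33, ¬medium=1−0.15=0.85; AND[min(a, b)] → w = 0.33
Weighted average = (0.16·28.0 + 0.15·18.0 + 0.33·6.0) / (0.16 + 0.15 + 0.33)
  = 9.1600 / 0.6400 = 14.31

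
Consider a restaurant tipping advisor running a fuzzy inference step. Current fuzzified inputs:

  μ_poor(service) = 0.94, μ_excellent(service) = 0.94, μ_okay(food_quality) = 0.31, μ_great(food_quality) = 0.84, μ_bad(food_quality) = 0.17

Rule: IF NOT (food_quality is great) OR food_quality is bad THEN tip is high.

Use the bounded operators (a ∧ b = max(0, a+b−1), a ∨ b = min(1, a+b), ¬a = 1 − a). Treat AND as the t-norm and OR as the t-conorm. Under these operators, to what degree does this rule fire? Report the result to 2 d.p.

firing strength: ¬great=1−0.84=0.16, bad=0.17; OR[min(1, a+b)] → w = 0.33

0.33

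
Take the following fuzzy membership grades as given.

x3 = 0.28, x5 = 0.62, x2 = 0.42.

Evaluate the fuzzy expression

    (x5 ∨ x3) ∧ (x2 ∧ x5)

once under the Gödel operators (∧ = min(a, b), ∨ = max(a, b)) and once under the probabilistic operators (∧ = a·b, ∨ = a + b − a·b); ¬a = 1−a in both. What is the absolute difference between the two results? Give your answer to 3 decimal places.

Under Gödel:
  x5 ∨ x3 = max(a, b) on (0.62, 0.28) = 0.62
  x2 ∧ x5 = min(a, b) on (0.42, 0.62) = 0.42
  (x5 ∨ x3) ∧ (x2 ∧ x5) = min(a, b) on (0.62, 0.42) = 0.42
  → value = 0.4200
Under probabilistic:
  x5 ∨ x3 = a + b − a·b on (0.6200, 0.2800) = 0.7264
  x2 ∧ x5 = a·b on (0.4200, 0.6200) = 0.2604
  (x5 ∨ x3) ∧ (x2 ∧ x5) = a·b on (0.7264, 0.2604) = 0.1892
  → value = 0.1892
|0.4200 − 0.1892| = 0.231

0.231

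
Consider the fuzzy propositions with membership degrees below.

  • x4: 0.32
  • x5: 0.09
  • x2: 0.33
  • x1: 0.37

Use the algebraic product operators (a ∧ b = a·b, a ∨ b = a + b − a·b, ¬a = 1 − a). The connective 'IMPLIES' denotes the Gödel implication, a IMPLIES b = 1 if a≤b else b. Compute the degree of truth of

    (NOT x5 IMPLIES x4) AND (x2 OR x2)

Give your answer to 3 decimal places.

NOT x5 = 1 − 0.0900 = 0.9100
NOT x5 IMPLIES x4  [Gödel: 1 if a≤b else b] with a=0.9100, b=0.3200 → 0.3200
x2 OR x2 = a + b − a·b on (0.3300, 0.3300) = 0.5511
(NOT x5 IMPLIES x4) AND (x2 OR x2) = a·b on (0.3200, 0.5511) = 0.1764

0.176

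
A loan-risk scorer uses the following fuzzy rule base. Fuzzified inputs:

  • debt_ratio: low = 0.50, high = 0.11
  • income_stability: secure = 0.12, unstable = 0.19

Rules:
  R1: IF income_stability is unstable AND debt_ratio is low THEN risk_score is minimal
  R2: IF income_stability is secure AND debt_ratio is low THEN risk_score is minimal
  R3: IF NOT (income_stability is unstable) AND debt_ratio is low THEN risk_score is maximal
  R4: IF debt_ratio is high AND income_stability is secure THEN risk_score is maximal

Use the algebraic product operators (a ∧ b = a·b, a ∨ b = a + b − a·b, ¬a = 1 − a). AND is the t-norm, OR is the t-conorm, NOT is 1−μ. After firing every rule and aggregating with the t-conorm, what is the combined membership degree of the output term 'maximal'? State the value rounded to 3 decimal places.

R1: unstable=0.19, low=0.50; AND[a·b] → w = 0.0950
R2: secure=0.12, low=0.50; AND[a·b] → w = 0.0600
R3: ¬unstable=1−0.19=0.81, low=0.50; AND[a·b] → w = 0.4050
R4: high=0.11, secure=0.12; AND[a·b] → w = 0.0132
Rules with consequent 'maximal': {R3, R4} → strengths 0.4050, 0.0132
Aggregate via t-conorm [a + b − a·b]: 0.4129

0.413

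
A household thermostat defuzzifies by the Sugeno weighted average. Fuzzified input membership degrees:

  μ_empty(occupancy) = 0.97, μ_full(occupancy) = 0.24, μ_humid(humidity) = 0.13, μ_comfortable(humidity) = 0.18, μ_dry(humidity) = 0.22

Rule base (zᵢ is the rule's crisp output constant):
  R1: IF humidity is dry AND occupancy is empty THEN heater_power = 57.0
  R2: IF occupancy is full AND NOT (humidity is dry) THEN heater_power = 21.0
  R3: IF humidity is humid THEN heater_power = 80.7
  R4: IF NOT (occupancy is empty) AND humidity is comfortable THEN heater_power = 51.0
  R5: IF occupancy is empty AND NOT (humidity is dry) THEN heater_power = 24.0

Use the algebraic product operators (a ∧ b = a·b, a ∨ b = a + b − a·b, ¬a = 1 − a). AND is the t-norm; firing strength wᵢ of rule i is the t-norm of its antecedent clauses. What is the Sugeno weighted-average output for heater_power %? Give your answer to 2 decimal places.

R1 (z=57.0): dry=0.22, empty=0.97; AND[a·b] → w = 0.2134
R2 (z=21.0): full=0.24, ¬dry=1−0.22=0.78; AND[a·b] → w = 0.1872
R3 (z=80.7): humid=0.13 → w = 0.1300
R4 (z=51.0): ¬empty=1−0.97=0.03, comfortable=0.18; AND[a·b] → w = 0.0054
R5 (z=24.0): empty=0.97, ¬dry=1−0.22=0.78; AND[a·b] → w = 0.7566
Weighted average = (0.2134·57.0 + 0.1872·21.0 + 0.1300·80.7 + 0.0054·51.0 + 0.7566·24.0) / (0.2134 + 0.1872 + 0.1300 + 0.0054 + 0.7566)
  = 45.0198 / 1.2926 = 34.83

34.83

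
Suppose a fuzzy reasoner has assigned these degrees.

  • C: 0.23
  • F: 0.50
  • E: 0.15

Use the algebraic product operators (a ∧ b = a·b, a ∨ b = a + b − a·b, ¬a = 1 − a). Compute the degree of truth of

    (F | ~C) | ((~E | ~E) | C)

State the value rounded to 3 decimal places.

0.998

~C = 1 − 0.2300 = 0.7700
F | ~C = a + b − a·b on (0.5000, 0.7700) = 0.8850
~E = 1 − 0.1500 = 0.8500
~E = 1 − 0.1500 = 0.8500
~E | ~E = a + b − a·b on (0.8500, 0.8500) = 0.9775
(~E | ~E) | C = a + b − a·b on (0.9775, 0.2300) = 0.9827
(F | ~C) | ((~E | ~E) | C) = a + b − a·b on (0.8850, 0.9827) = 0.9980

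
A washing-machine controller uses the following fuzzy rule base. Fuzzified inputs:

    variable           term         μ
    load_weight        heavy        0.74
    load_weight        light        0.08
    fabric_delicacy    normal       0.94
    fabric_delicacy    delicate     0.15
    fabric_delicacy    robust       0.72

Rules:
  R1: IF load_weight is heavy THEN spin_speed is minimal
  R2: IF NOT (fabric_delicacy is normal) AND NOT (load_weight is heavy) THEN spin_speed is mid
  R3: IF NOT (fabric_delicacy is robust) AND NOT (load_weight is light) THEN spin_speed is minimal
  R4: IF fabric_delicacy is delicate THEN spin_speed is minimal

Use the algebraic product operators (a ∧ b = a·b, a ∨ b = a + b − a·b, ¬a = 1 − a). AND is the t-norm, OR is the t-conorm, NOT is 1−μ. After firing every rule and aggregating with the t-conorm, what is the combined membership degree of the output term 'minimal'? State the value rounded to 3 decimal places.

0.836

R1: heavy=0.74 → w = 0.7400
R2: ¬normal=1−0.94=0.06, ¬heavy=1−0.74=0.26; AND[a·b] → w = 0.0156
R3: ¬robust=1−0.72=0.28, ¬light=1−0.08=0.92; AND[a·b] → w = 0.2576
R4: delicate=0.15 → w = 0.1500
Rules with consequent 'minimal': {R1, R3, R4} → strengths 0.7400, 0.2576, 0.1500
Aggregate via t-conorm [a + b − a·b]: 0.8359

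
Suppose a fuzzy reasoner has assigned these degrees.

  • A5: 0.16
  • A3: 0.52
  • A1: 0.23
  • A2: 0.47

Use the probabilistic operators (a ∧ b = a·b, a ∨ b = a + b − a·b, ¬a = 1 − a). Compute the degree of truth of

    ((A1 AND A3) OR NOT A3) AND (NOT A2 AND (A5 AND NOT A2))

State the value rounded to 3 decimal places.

0.024

A1 AND A3 = a·b on (0.2300, 0.5200) = 0.1196
NOT A3 = 1 − 0.5200 = 0.4800
(A1 AND A3) OR NOT A3 = a + b − a·b on (0.1196, 0.4800) = 0.5422
NOT A2 = 1 − 0.4700 = 0.5300
NOT A2 = 1 − 0.4700 = 0.5300
A5 AND NOT A2 = a·b on (0.1600, 0.5300) = 0.0848
NOT A2 AND (A5 AND NOT A2) = a·b on (0.5300, 0.0848) = 0.0449
((A1 AND A3) OR NOT A3) AND (NOT A2 AND (A5 AND NOT A2)) = a·b on (0.5422, 0.0449) = 0.0244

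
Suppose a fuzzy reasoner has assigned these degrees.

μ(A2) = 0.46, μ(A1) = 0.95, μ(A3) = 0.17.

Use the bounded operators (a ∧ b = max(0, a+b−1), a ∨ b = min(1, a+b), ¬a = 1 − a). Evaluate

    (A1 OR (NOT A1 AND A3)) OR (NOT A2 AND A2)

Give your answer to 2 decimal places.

NOT A1 = 1 − 0.95 = 0.05
NOT A1 AND A3 = max(0, a+b−1) on (0.05, 0.17) = 0.00
A1 OR (NOT A1 AND A3) = min(1, a+b) on (0.95, 0.00) = 0.95
NOT A2 = 1 − 0.46 = 0.54
NOT A2 AND A2 = max(0, a+b−1) on (0.54, 0.46) = 0.00
(A1 OR (NOT A1 AND A3)) OR (NOT A2 AND A2) = min(1, a+b) on (0.95, 0.00) = 0.95

0.95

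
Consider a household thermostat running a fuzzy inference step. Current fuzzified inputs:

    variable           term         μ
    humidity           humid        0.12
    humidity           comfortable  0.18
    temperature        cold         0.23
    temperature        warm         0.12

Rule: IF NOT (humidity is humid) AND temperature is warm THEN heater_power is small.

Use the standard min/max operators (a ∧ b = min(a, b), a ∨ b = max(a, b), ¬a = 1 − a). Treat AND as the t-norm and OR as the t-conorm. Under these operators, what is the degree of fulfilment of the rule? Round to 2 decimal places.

firing strength: ¬humid=1−0.12=0.88, warm=0.12; AND[min(a, b)] → w = 0.12

0.12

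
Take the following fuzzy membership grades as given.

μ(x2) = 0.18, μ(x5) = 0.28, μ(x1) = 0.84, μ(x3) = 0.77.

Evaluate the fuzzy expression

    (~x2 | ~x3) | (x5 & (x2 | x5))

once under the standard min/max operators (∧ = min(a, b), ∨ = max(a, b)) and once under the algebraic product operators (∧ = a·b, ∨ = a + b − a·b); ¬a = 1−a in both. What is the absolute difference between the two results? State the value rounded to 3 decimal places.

0.057

Under standard min/max:
  ~x2 = 1 − 0.18 = 0.82
  ~x3 = 1 − 0.77 = 0.23
  ~x2 | ~x3 = max(a, b) on (0.82, 0.23) = 0.82
  x2 | x5 = max(a, b) on (0.18, 0.28) = 0.28
  x5 & (x2 | x5) = min(a, b) on (0.28, 0.28) = 0.28
  (~x2 | ~x3) | (x5 & (x2 | x5)) = max(a, b) on (0.82, 0.28) = 0.82
  → value = 0.8200
Under algebraic product:
  ~x2 = 1 − 0.1800 = 0.8200
  ~x3 = 1 − 0.7700 = 0.2300
  ~x2 | ~x3 = a + b − a·b on (0.8200, 0.2300) = 0.8614
  x2 | x5 = a + b − a·b on (0.1800, 0.2800) = 0.4096
  x5 & (x2 | x5) = a·b on (0.2800, 0.4096) = 0.1147
  (~x2 | ~x3) | (x5 & (x2 | x5)) = a + b − a·b on (0.8614, 0.1147) = 0.8773
  → value = 0.8773
|0.8200 − 0.8773| = 0.057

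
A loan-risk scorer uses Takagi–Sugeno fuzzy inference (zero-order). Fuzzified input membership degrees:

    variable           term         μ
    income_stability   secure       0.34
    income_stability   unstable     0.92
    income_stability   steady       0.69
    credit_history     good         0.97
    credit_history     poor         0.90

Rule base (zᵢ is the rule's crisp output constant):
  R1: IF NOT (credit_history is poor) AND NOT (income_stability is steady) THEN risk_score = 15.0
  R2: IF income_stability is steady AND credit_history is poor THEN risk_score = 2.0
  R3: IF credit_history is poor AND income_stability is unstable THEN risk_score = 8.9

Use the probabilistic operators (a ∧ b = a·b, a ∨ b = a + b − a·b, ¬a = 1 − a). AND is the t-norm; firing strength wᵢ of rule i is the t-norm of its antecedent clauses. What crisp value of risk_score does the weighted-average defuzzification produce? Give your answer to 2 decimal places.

6.13

R1 (z=15.0): ¬poor=1−0.90=0.10, ¬steady=1−0.69=0.31; AND[a·b] → w = 0.0310
R2 (z=2.0): steady=0.69, poor=0.90; AND[a·b] → w = 0.6210
R3 (z=8.9): poor=0.90, unstable=0.92; AND[a·b] → w = 0.8280
Weighted average = (0.0310·15.0 + 0.6210·2.0 + 0.8280·8.9) / (0.0310 + 0.6210 + 0.8280)
  = 9.0762 / 1.4800 = 6.13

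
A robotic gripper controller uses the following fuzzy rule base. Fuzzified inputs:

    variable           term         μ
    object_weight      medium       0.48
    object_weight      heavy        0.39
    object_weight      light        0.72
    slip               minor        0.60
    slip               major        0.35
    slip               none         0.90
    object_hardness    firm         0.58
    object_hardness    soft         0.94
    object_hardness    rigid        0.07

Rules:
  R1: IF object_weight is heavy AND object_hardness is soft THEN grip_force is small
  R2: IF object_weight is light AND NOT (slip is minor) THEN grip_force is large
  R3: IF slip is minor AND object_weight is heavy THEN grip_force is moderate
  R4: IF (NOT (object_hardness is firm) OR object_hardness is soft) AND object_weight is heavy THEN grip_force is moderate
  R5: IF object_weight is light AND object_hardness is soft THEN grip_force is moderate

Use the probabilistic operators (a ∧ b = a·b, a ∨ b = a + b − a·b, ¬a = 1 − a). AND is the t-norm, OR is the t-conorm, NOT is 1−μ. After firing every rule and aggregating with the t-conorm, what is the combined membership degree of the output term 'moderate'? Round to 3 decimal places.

0.846

R1: heavy=0.39, soft=0.94; AND[a·b] → w = 0.3666
R2: light=0.72, ¬minor=1−0.60=0.40; AND[a·b] → w = 0.2880
R3: minor=0.60, heavy=0.39; AND[a·b] → w = 0.2340
R4: (¬firm=1−0.58=0.42 OR soft=0.94) = 0.9652; AND[a·b] with heavy=0.39 → w = 0.3764
R5: light=0.72, soft=0.94; AND[a·b] → w = 0.6768
Rules with consequent 'moderate': {R3, R4, R5} → strengths 0.2340, 0.3764, 0.6768
Aggregate via t-conorm [a + b − a·b]: 0.8456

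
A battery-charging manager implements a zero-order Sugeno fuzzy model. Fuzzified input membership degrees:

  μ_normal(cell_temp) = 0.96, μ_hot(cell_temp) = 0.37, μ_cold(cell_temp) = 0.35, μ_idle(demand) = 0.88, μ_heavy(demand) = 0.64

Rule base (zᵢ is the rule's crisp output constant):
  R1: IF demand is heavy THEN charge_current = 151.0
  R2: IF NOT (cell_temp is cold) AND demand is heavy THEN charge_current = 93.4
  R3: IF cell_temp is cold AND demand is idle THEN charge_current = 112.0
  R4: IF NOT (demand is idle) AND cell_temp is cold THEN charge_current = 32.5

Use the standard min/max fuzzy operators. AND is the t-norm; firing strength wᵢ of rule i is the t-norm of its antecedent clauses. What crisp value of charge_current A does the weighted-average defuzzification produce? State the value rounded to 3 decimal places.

R1 (z=151.0): heavy=0.64 → w = 0.64
R2 (z=93.4): ¬cold=1−0.35=0.65, heavy=0.64; AND[min(a, b)] → w = 0.64
R3 (z=112.0): cold=0.35, idle=0.88; AND[min(a, b)] → w = 0.35
R4 (z=32.5): ¬idle=1−0.88=0.12, cold=0.35; AND[min(a, b)] → w = 0.12
Weighted average = (0.64·151.0 + 0.64·93.4 + 0.35·112.0 + 0.12·32.5) / (0.64 + 0.64 + 0.35 + 0.12)
  = 199.5160 / 1.7500 = 114.009

114.009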